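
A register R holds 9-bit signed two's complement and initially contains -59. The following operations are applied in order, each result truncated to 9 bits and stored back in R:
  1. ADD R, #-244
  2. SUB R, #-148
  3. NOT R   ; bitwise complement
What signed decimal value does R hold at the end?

Start: R = -59 = 111000101.
R = -59 + (-244) = -303; wraps to 209 = 011010001
R = 209 − (-148) = 357; wraps to -155 = 101100101
R = NOT 101100101 = 010011010 = 154

154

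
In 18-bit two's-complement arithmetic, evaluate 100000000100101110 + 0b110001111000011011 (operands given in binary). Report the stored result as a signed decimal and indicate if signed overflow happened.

73545; overflow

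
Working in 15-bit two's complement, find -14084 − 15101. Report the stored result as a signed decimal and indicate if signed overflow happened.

3583; overflow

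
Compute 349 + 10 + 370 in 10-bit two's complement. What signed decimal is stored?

349 + 10 = 359 (0101100111)
359 + 370 = 729 → wraps to -295 (1011011001)

-295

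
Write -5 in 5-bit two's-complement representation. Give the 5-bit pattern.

|-5| = 5 = 00101 in 5 bits.
Invert the bits: 11010. Add 1: 11011.
Check: 11011 reads as 27 − 32 = -5.

11011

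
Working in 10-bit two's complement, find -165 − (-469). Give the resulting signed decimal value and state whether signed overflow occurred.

-165 → 1101011011
-469 → 1000101011
Subtract via negate-and-add: invert 1000101011 + 1 = 0111010101 (i.e. 469).
  1101011011
+ 0111010101
= 0100110000  (discard carry-out 1)
Result 0100110000: MSB = 0 → value 304.
Addends (after negating the subtrahend) have opposite signs, so signed overflow cannot occur.

304; no overflow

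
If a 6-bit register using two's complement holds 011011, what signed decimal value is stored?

27

MSB is 0, so the value is non-negative: 011011 = 27.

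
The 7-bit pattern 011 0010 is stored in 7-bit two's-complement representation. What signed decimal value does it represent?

50

MSB is 0, so the value is non-negative: 0110010 = 50.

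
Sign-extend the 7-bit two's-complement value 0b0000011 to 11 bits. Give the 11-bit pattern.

00000000011

MSB of 0000011 is 0; replicate it into the new high bits.
0000|0000011 → 00000000011 (still 3).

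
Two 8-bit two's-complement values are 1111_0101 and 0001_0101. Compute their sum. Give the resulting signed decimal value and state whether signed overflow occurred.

10; no overflow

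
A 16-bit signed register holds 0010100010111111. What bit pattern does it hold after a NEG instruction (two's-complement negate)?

Invert: 1101011101000000. Add 1: 1101011101000001.
Check: 0010100010111111 = 10431, 1101011101000001 = -10431.

1101011101000001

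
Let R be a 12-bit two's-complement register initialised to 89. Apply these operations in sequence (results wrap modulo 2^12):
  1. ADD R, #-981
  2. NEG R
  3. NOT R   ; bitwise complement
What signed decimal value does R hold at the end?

-893

Start: R = 89 = 000001011001.
R = 89 + (-981) = -892 = 110010000100
R = −(-892) = 892 = 001101111100
R = NOT 001101111100 = 110010000011 = -893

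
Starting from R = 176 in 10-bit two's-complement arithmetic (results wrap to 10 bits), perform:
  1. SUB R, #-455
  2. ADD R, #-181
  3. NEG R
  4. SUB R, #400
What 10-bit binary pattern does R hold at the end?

Start: R = 176 = 0010110000.
R = 176 − (-455) = 631; wraps to -393 = 1001110111
R = -393 + (-181) = -574; wraps to 450 = 0111000010
R = −(450) = -450 = 1000111110
R = -450 − 400 = -850; wraps to 174 = 0010101110

0010101110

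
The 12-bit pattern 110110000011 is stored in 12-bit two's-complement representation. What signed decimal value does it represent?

-637

MSB is 1, so the value is negative.
Invert: 001001111100. Add 1: 001001111101 = 637. So the value is −637.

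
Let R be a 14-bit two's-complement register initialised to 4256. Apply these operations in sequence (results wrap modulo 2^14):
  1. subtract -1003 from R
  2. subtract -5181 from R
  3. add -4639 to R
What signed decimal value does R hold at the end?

5801

Start: R = 4256 = 01000010100000.
R = 4256 − (-1003) = 5259 = 01010010001011
R = 5259 − (-5181) = 10440; wraps to -5944 = 10100011001000
R = -5944 + (-4639) = -10583; wraps to 5801 = 01011010101001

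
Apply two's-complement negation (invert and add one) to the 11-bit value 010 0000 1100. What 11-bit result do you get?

10111110100

Invert: 10111110011. Add 1: 10111110100.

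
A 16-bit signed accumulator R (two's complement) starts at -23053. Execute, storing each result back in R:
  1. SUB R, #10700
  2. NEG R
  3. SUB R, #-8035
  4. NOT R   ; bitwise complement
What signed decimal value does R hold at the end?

Start: R = -23053 = 1010010111110011.
R = -23053 − 10700 = -33753; wraps to 31783 = 0111110000100111
R = −(31783) = -31783 = 1000001111011001
R = -31783 − (-8035) = -23748 = 1010001100111100
R = NOT 1010001100111100 = 0101110011000011 = 23747

23747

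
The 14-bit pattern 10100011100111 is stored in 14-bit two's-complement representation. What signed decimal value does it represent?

MSB is 1, so the value is negative.
Invert: 01011100011000. Add 1: 01011100011001 = 5913. So the value is −5913.

-5913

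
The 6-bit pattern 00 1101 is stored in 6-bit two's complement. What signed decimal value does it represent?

MSB is 0, so the value is non-negative: 001101 = 13.

13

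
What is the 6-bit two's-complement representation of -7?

111001

|-7| = 7 = 000111 in 6 bits.
Invert the bits: 111000. Add 1: 111001.
Check: 111001 reads as 57 − 64 = -7.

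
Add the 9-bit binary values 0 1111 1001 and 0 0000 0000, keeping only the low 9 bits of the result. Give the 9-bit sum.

  011111001
+ 000000000
= 011111001

011111001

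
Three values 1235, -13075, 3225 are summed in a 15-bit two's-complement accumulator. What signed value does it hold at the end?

-8615

1235 + (-13075) = -11840 (101000111000000)
-11840 + 3225 = -8615 (101111001011001)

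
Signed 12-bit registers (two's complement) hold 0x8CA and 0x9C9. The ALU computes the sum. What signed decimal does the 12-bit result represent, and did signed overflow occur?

0x8CA = 100011001010 = -1846 (signed)
0x9C9 = 100111001001 = -1591 (signed)
  100011001010
+ 100111001001
= 001010010011  (discard carry-out 1)
Result 001010010011: MSB = 0 → value 659.
Both addends are negative but the stored result is non-negative: signed overflow. The true value -1846 + (-1591) = -3437 lies outside [-2048, 2047].

659; overflow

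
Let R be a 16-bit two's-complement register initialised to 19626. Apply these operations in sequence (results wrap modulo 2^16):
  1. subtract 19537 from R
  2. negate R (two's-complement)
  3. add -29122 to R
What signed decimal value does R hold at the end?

Start: R = 19626 = 0100110010101010.
R = 19626 − 19537 = 89 = 0000000001011001
R = −(89) = -89 = 1111111110100111
R = -89 + (-29122) = -29211 = 1000110111100101

-29211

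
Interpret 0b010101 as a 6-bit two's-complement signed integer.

MSB is 0, so the value is non-negative: 010101 = 21.

21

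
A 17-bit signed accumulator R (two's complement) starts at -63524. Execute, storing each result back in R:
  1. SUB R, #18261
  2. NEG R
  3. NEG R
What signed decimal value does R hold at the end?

49287

Start: R = -63524 = 10000011111011100.
R = -63524 − 18261 = -81785; wraps to 49287 = 01100000010000111
R = −(49287) = -49287 = 10011111101111001
R = −(-49287) = 49287 = 01100000010000111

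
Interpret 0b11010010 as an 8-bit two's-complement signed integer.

-46

MSB is 1, so the value is negative.
Unsigned reading: 210. Subtract 2^8 = 256: 210 − 256 = -46.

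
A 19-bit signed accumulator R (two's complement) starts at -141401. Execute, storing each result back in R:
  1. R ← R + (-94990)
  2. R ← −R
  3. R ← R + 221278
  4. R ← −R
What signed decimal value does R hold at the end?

Start: R = -141401 = 1011101011110100111.
R = -141401 + (-94990) = -236391 = 1000110010010011001
R = −(-236391) = 236391 = 0111001101101100111
R = 236391 + 221278 = 457669; wraps to -66619 = 1101111101111000101
R = −(-66619) = 66619 = 0010000010000111011

66619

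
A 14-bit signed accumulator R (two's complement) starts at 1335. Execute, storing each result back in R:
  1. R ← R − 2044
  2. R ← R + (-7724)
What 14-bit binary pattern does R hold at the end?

01111100001111

Start: R = 1335 = 00010100110111.
R = 1335 − 2044 = -709 = 11110100111011
R = -709 + (-7724) = -8433; wraps to 7951 = 01111100001111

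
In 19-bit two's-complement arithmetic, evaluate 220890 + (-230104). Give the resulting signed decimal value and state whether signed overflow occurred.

220890 → 0110101111011011010
-230104 → 1000111110100101000
  0110101111011011010
+ 1000111110100101000
= 1111101110000000010
Result 1111101110000000010: MSB = 1 → 515074 − 524288 = -9214.
Addends have opposite signs, so signed overflow cannot occur.

-9214; no overflow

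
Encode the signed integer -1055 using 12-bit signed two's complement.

|-1055| = 1055 = 010000011111 in 12 bits.
Invert the bits: 101111100000. Add 1: 101111100001.

101111100001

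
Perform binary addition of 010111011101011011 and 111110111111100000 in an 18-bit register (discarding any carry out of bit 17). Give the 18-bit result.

010110011100111011

  010111011101011011
+ 111110111111100000
= 010110011100111011  (discard carry-out 1)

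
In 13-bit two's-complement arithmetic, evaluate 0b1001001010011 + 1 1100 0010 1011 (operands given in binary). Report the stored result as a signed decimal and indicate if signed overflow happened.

0b1001001010011 → 1001001010011 = -3501 (signed)
1 1100 0010 1011 → 1110000101011 = -981 (signed)
  1001001010011
+ 1110000101011
= 0111001111110  (discard carry-out 1)
Result 0111001111110: MSB = 0 → value 3710.
Both addends are negative but the stored result is non-negative: signed overflow. The true value -3501 + (-981) = -4482 lies outside [-4096, 4095].

3710; overflow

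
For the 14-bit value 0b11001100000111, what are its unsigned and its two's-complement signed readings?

unsigned = 13063, signed = -3321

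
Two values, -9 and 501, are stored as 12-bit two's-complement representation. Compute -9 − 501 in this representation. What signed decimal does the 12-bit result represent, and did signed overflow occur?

-9 → 111111110111
501 → 000111110101
Subtract via negate-and-add: invert 000111110101 + 1 = 111000001011 (i.e. -501).
  111111110111
+ 111000001011
= 111000000010  (discard carry-out 1)
Result 111000000010: MSB = 1 → 3586 − 4096 = -510.
Both addends (after negating the subtrahend) are negative and so is the stored result: no signed overflow.

-510; no overflow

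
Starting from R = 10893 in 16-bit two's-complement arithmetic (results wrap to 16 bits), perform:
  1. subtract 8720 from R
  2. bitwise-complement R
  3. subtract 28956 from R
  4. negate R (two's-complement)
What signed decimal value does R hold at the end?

31130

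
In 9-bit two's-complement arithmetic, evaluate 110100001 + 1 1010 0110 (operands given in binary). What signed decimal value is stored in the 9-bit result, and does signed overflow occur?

110100001 = -95 (signed)
1 1010 0110 → 110100110 = -90 (signed)
  110100001
+ 110100110
= 101000111  (discard carry-out 1)
Result 101000111: MSB = 1 → 327 − 512 = -185.
Both addends are negative and so is the stored result: no signed overflow.

-185; no overflow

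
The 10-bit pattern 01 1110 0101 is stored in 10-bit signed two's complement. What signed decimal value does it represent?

485

MSB is 0, so the value is non-negative: 0111100101 = 485.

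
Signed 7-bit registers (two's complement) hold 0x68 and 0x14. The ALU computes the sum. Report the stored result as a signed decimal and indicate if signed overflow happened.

-4; no overflow

0x68 = 1101000 = -24 (signed)
0x14 = 0010100 = 20 (signed)
  1101000
+ 0010100
= 1111100
Result 1111100: MSB = 1 → 124 − 128 = -4.
Addends have opposite signs, so signed overflow cannot occur.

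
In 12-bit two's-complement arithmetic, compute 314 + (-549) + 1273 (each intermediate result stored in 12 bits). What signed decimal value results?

314 + (-549) = -235 (111100010101)
-235 + 1273 = 1038 (010000001110)

1038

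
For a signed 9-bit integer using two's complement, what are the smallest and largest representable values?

min = -256, max = 255

Minimum: −2^8 = -256.
Maximum: 2^8 − 1 = 255.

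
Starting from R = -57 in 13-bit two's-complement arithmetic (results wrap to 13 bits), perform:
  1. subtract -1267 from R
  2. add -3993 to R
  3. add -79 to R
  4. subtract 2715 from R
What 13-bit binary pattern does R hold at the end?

Start: R = -57 = 1111111000111.
R = -57 − (-1267) = 1210 = 0010010111010
R = 1210 + (-3993) = -2783 = 1010100100001
R = -2783 + (-79) = -2862 = 1010011010010
R = -2862 − 2715 = -5577; wraps to 2615 = 0101000110111

0101000110111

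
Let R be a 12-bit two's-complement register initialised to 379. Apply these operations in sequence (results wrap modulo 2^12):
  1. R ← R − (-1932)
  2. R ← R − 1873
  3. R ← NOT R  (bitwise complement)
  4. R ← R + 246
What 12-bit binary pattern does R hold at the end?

111100111111

Start: R = 379 = 000101111011.
R = 379 − (-1932) = 2311; wraps to -1785 = 100100000111
R = -1785 − 1873 = -3658; wraps to 438 = 000110110110
R = NOT 000110110110 = 111001001001 = -439
R = -439 + 246 = -193 = 111100111111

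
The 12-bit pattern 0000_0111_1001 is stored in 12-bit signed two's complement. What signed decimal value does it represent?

121

MSB is 0, so the value is non-negative: 000001111001 = 121.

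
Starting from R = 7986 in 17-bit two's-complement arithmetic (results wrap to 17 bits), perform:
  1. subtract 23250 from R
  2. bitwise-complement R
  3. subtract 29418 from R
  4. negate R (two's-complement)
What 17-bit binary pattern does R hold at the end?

00011011101001011

Start: R = 7986 = 00001111100110010.
R = 7986 − 23250 = -15264 = 11100010001100000
R = NOT 11100010001100000 = 00011101110011111 = 15263
R = 15263 − 29418 = -14155 = 11100100010110101
R = −(-14155) = 14155 = 00011011101001011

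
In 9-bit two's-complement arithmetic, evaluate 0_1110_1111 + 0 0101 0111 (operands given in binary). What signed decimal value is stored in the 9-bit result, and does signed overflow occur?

-186; overflow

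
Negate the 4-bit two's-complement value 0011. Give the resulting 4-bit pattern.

Invert: 1100. Add 1: 1101.
Check: 0011 = 3, 1101 = -3.

1101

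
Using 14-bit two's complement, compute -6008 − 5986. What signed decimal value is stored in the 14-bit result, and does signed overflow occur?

-6008 → 10100010001000
5986 → 01011101100010
Subtract via negate-and-add: invert 01011101100010 + 1 = 10100010011110 (i.e. -5986).
  10100010001000
+ 10100010011110
= 01000100100110  (discard carry-out 1)
Result 01000100100110: MSB = 0 → value 4390.
Both addends (after negating the subtrahend) are negative but the stored result is non-negative: signed overflow. The true value -6008 − 5986 = -11994 lies outside [-8192, 8191].

4390; overflow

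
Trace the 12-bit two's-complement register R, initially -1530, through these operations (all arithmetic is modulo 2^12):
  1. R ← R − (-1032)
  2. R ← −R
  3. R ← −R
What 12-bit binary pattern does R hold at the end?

111000001110

Start: R = -1530 = 101000000110.
R = -1530 − (-1032) = -498 = 111000001110
R = −(-498) = 498 = 000111110010
R = −(498) = -498 = 111000001110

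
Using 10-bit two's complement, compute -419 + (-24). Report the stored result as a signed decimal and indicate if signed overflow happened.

-443; no overflow

-419 → 1001011101
-24 → 1111101000
  1001011101
+ 1111101000
= 1001000101  (discard carry-out 1)
Result 1001000101: MSB = 1 → 581 − 1024 = -443.
Both addends are negative and so is the stored result: no signed overflow.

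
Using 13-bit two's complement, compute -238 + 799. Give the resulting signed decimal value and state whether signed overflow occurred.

-238 → 1111100010010
799 → 0001100011111
  1111100010010
+ 0001100011111
= 0001000110001  (discard carry-out 1)
Result 0001000110001: MSB = 0 → value 561.
Addends have opposite signs, so signed overflow cannot occur.

561; no overflow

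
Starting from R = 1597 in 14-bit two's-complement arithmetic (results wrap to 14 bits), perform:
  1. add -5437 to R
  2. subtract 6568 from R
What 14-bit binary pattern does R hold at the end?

01011101011000

Start: R = 1597 = 00011000111101.
R = 1597 + (-5437) = -3840 = 11000100000000
R = -3840 − 6568 = -10408; wraps to 5976 = 01011101011000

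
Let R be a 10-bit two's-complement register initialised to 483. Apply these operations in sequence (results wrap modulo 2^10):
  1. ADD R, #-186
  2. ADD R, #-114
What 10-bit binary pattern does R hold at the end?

0010110111

Start: R = 483 = 0111100011.
R = 483 + (-186) = 297 = 0100101001
R = 297 + (-114) = 183 = 0010110111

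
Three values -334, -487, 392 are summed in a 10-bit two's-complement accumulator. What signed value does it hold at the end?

-334 + (-487) = -821 → wraps to 203 (0011001011)
203 + 392 = 595 → wraps to -429 (1001010011)

-429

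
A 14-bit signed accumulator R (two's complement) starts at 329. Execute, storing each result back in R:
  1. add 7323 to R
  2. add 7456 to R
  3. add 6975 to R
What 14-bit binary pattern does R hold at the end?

Start: R = 329 = 00000101001001.
R = 329 + 7323 = 7652 = 01110111100100
R = 7652 + 7456 = 15108; wraps to -1276 = 11101100000100
R = -1276 + 6975 = 5699 = 01011001000011

01011001000011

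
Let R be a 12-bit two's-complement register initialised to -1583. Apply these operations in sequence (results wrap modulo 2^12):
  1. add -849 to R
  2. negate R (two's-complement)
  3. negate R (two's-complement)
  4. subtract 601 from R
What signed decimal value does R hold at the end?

Start: R = -1583 = 100111010001.
R = -1583 + (-849) = -2432; wraps to 1664 = 011010000000
R = −(1664) = -1664 = 100110000000
R = −(-1664) = 1664 = 011010000000
R = 1664 − 601 = 1063 = 010000100111

1063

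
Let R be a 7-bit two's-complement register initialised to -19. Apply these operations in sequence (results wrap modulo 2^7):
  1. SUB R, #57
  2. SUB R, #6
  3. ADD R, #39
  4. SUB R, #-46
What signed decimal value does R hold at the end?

Start: R = -19 = 1101101.
R = -19 − 57 = -76; wraps to 52 = 0110100
R = 52 − 6 = 46 = 0101110
R = 46 + 39 = 85; wraps to -43 = 1010101
R = -43 − (-46) = 3 = 0000011

3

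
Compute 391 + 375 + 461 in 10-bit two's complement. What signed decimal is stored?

391 + 375 = 766 → wraps to -258 (1011111110)
-258 + 461 = 203 (0011001011)

203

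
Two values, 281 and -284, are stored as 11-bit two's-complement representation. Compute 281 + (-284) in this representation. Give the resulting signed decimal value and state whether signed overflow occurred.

-3; no overflow

281 → 00100011001
-284 → 11011100100
  00100011001
+ 11011100100
= 11111111101
Result 11111111101: MSB = 1 → 2045 − 2048 = -3.
Addends have opposite signs, so signed overflow cannot occur.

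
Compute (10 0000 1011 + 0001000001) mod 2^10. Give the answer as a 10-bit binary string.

1001001100

  1000001011
+ 0001000001
= 1001001100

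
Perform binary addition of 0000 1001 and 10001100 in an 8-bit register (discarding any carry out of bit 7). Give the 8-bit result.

10010101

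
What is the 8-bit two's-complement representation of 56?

00111000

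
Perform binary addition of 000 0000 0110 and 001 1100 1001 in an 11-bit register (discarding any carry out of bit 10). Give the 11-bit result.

  00000000110
+ 00111001001
= 00111001111

00111001111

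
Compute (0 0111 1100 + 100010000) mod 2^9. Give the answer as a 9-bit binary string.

  001111100
+ 100010000
= 110001100

110001100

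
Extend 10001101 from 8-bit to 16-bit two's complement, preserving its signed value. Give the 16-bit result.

1111111110001101

MSB of 10001101 is 1; replicate it into the new high bits.
11111111|10001101 → 1111111110001101 (still -115).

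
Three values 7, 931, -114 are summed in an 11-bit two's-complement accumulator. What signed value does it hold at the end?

7 + 931 = 938 (01110101010)
938 + (-114) = 824 (01100111000)

824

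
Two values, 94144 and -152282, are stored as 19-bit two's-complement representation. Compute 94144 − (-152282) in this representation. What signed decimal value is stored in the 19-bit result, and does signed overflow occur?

246426; no overflow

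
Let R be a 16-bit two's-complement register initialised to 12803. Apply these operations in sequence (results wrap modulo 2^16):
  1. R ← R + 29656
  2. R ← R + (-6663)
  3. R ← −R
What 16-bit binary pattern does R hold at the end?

Start: R = 12803 = 0011001000000011.
R = 12803 + 29656 = 42459; wraps to -23077 = 1010010111011011
R = -23077 + (-6663) = -29740 = 1000101111010100
R = −(-29740) = 29740 = 0111010000101100

0111010000101100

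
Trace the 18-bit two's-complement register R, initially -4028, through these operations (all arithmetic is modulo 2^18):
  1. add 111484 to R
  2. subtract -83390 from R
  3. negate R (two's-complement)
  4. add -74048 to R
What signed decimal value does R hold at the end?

-2750

Start: R = -4028 = 111111000001000100.
R = -4028 + 111484 = 107456 = 011010001111000000
R = 107456 − (-83390) = 190846; wraps to -71298 = 101110100101111110
R = −(-71298) = 71298 = 010001011010000010
R = 71298 + (-74048) = -2750 = 111111010101000010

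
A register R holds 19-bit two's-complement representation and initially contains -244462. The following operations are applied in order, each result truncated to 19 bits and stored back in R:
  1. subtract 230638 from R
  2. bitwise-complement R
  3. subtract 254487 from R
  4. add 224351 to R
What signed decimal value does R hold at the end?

Start: R = -244462 = 1000100010100010010.
R = -244462 − 230638 = -475100; wraps to 49188 = 0001100000000100100
R = NOT 0001100000000100100 = 1110011111111011011 = -49189
R = -49189 − 254487 = -303676; wraps to 220612 = 0110101110111000100
R = 220612 + 224351 = 444963; wraps to -79325 = 1101100101000100011

-79325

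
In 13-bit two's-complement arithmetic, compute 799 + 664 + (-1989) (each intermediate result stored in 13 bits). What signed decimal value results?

799 + 664 = 1463 (0010110110111)
1463 + (-1989) = -526 (1110111110010)

-526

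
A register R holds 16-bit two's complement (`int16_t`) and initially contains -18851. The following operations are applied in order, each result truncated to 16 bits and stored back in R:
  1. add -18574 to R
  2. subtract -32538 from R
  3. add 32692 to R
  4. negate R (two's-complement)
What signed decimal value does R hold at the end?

Start: R = -18851 = 1011011001011101.
R = -18851 + (-18574) = -37425; wraps to 28111 = 0110110111001111
R = 28111 − (-32538) = 60649; wraps to -4887 = 1110110011101001
R = -4887 + 32692 = 27805 = 0110110010011101
R = −(27805) = -27805 = 1001001101100011

-27805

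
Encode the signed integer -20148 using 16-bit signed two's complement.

1011000101001100

|-20148| = 20148 = 0100111010110100 in 16 bits.
Invert the bits: 1011000101001011. Add 1: 1011000101001100.
Check: 1011000101001100 reads as 45388 − 65536 = -20148.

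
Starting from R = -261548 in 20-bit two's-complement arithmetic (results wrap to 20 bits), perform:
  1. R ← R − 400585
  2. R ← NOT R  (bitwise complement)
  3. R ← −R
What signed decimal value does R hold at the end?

Start: R = -261548 = 11000000001001010100.
R = -261548 − 400585 = -662133; wraps to 386443 = 01011110010110001011
R = NOT 01011110010110001011 = 10100001101001110100 = -386444
R = −(-386444) = 386444 = 01011110010110001100

386444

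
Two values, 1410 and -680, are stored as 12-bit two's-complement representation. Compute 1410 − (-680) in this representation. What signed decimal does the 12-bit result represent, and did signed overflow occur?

-2006; overflow

1410 → 010110000010
-680 → 110101011000
Subtract via negate-and-add: invert 110101011000 + 1 = 001010101000 (i.e. 680).
  010110000010
+ 001010101000
= 100000101010
Result 100000101010: MSB = 1 → 2090 − 4096 = -2006.
Both addends (after negating the subtrahend) are non-negative but the stored result is negative: signed overflow. The true value 1410 − (-680) = 2090 lies outside [-2048, 2047].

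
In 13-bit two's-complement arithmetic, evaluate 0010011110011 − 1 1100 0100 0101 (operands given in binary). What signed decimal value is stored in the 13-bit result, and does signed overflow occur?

0010011110011 = 1267 (signed)
1 1100 0100 0101 → 1110001000101 = -955 (signed)
Subtract via negate-and-add: invert 1110001000101 + 1 = 0001110111011 (i.e. 955).
  0010011110011
+ 0001110111011
= 0100010101110
Result 0100010101110: MSB = 0 → value 2222.
Both addends (after negating the subtrahend) are non-negative and so is the stored result: no signed overflow.

2222; no overflow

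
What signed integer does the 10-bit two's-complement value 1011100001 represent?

-287

MSB is 1, so the value is negative.
Invert: 0100011110. Add 1: 0100011111 = 287. So the value is −287.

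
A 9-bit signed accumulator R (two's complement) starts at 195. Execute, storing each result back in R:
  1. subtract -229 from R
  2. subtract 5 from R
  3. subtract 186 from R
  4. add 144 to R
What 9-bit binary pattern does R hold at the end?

Start: R = 195 = 011000011.
R = 195 − (-229) = 424; wraps to -88 = 110101000
R = -88 − 5 = -93 = 110100011
R = -93 − 186 = -279; wraps to 233 = 011101001
R = 233 + 144 = 377; wraps to -135 = 101111001

101111001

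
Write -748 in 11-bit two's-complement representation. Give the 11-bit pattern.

10100010100

|-748| = 748 = 01011101100 in 11 bits.
Invert the bits: 10100010011. Add 1: 10100010100.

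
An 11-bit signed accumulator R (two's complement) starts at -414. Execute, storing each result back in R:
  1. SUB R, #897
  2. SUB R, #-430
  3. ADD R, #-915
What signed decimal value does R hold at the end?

Start: R = -414 = 11001100010.
R = -414 − 897 = -1311; wraps to 737 = 01011100001
R = 737 − (-430) = 1167; wraps to -881 = 10010001111
R = -881 + (-915) = -1796; wraps to 252 = 00011111100

252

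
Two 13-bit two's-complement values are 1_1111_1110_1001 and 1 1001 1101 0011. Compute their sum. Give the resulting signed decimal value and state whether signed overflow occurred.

1_1111_1110_1001 → 1111111101001 = -23 (signed)
1 1001 1101 0011 → 1100111010011 = -1581 (signed)
  1111111101001
+ 1100111010011
= 1100110111100  (discard carry-out 1)
Result 1100110111100: MSB = 1 → 6588 − 8192 = -1604.
Both addends are negative and so is the stored result: no signed overflow.

-1604; no overflow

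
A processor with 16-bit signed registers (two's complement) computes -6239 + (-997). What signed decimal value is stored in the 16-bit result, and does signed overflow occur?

-7236; no overflow

-6239 → 1110011110100001
-997 → 1111110000011011
  1110011110100001
+ 1111110000011011
= 1110001110111100  (discard carry-out 1)
Result 1110001110111100: MSB = 1 → 58300 − 65536 = -7236.
Both addends are negative and so is the stored result: no signed overflow.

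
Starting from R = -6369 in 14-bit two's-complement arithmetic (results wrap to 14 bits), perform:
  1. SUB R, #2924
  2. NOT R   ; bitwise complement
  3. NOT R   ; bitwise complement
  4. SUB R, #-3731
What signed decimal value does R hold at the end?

-5562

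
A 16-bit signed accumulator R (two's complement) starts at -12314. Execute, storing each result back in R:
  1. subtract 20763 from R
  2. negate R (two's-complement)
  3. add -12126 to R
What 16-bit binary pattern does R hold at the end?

0101000111010111

Start: R = -12314 = 1100111111100110.
R = -12314 − 20763 = -33077; wraps to 32459 = 0111111011001011
R = −(32459) = -32459 = 1000000100110101
R = -32459 + (-12126) = -44585; wraps to 20951 = 0101000111010111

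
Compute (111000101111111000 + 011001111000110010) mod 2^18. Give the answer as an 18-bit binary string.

010010101000101010

  111000101111111000
+ 011001111000110010
= 010010101000101010  (discard carry-out 1)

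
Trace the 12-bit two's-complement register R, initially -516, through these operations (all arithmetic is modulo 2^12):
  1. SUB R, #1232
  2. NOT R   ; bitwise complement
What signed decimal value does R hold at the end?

1747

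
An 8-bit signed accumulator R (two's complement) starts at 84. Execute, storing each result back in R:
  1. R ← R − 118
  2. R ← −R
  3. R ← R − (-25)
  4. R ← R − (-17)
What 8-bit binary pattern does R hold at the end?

01001100

Start: R = 84 = 01010100.
R = 84 − 118 = -34 = 11011110
R = −(-34) = 34 = 00100010
R = 34 − (-25) = 59 = 00111011
R = 59 − (-17) = 76 = 01001100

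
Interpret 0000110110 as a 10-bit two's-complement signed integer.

MSB is 0, so the value is non-negative: 0000110110 = 54.

54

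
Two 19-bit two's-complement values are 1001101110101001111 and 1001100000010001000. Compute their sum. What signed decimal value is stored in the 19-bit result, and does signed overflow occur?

1001101110101001111 = -205489 (signed)
1001100000010001000 = -212856 (signed)
  1001101110101001111
+ 1001100000010001000
= 0011001110111010111  (discard carry-out 1)
Result 0011001110111010111: MSB = 0 → value 105943.
Both addends are negative but the stored result is non-negative: signed overflow. The true value -205489 + (-212856) = -418345 lies outside [-262144, 262143].

105943; overflow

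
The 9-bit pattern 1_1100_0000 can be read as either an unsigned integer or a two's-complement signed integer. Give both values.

unsigned = 448, signed = -64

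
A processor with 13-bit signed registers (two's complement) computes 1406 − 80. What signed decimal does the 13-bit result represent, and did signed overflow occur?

1406 → 0010101111110
80 → 0000001010000
Subtract via negate-and-add: invert 0000001010000 + 1 = 1111110110000 (i.e. -80).
  0010101111110
+ 1111110110000
= 0010100101110  (discard carry-out 1)
Result 0010100101110: MSB = 0 → value 1326.
Addends (after negating the subtrahend) have opposite signs, so signed overflow cannot occur.

1326; no overflow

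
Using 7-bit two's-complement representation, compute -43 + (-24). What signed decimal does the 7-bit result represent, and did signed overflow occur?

-43 → 1010101
-24 → 1101000
  1010101
+ 1101000
= 0111101  (discard carry-out 1)
Result 0111101: MSB = 0 → value 61.
Both addends are negative but the stored result is non-negative: signed overflow. The true value -43 + (-24) = -67 lies outside [-64, 63].

61; overflow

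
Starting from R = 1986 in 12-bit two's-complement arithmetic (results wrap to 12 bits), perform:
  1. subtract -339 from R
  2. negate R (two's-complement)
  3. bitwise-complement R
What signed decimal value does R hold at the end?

-1772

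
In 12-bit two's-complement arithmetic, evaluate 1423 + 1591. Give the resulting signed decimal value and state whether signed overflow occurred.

1423 → 010110001111
1591 → 011000110111
  010110001111
+ 011000110111
= 101111000110
Result 101111000110: MSB = 1 → 3014 − 4096 = -1082.
Both addends are non-negative but the stored result is negative: signed overflow. The true value 1423 + 1591 = 3014 lies outside [-2048, 2047].

-1082; overflow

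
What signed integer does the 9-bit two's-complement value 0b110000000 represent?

MSB is 1, so the value is negative.
Unsigned reading: 384. Subtract 2^9 = 512: 384 − 512 = -128.

-128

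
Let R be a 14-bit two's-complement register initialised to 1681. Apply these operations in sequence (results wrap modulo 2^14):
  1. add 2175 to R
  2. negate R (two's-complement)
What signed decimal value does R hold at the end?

-3856

Start: R = 1681 = 00011010010001.
R = 1681 + 2175 = 3856 = 00111100010000
R = −(3856) = -3856 = 11000011110000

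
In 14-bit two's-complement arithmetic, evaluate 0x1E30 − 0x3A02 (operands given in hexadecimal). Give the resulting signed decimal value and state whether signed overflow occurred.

0x1E30 = 01111000110000 = 7728 (signed)
0x3A02 = 11101000000010 = -1534 (signed)
Subtract via negate-and-add: invert 11101000000010 + 1 = 00010111111110 (i.e. 1534).
  01111000110000
+ 00010111111110
= 10010000101110
Result 10010000101110: MSB = 1 → 9262 − 16384 = -7122.
Both addends (after negating the subtrahend) are non-negative but the stored result is negative: signed overflow. The true value 7728 − (-1534) = 9262 lies outside [-8192, 8191].

-7122; overflow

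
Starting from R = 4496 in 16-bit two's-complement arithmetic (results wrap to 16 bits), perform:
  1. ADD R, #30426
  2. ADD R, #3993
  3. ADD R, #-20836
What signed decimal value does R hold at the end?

Start: R = 4496 = 0001000110010000.
R = 4496 + 30426 = 34922; wraps to -30614 = 1000100001101010
R = -30614 + 3993 = -26621 = 1001100000000011
R = -26621 + (-20836) = -47457; wraps to 18079 = 0100011010011111

18079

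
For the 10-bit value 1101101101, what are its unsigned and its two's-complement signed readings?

Unsigned: 1101101101 = 877.
Signed: MSB=1 → 877 − 1024 = -147.

unsigned = 877, signed = -147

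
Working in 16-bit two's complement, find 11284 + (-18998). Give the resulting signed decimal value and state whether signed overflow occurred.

11284 → 0010110000010100
-18998 → 1011010111001010
  0010110000010100
+ 1011010111001010
= 1110000111011110
Result 1110000111011110: MSB = 1 → 57822 − 65536 = -7714.
Addends have opposite signs, so signed overflow cannot occur.

-7714; no overflow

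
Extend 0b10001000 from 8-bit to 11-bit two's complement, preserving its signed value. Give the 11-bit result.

MSB of 10001000 is 1; replicate it into the new high bits.
111|10001000 → 11110001000 (still -120).

11110001000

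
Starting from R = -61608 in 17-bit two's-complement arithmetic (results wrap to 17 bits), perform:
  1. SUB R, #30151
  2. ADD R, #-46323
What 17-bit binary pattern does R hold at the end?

11110010010011110

Start: R = -61608 = 10000111101011000.
R = -61608 − 30151 = -91759; wraps to 39313 = 01001100110010001
R = 39313 + (-46323) = -7010 = 11110010010011110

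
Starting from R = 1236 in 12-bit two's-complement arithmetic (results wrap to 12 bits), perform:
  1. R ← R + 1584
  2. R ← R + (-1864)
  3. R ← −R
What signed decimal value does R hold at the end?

Start: R = 1236 = 010011010100.
R = 1236 + 1584 = 2820; wraps to -1276 = 101100000100
R = -1276 + (-1864) = -3140; wraps to 956 = 001110111100
R = −(956) = -956 = 110001000100

-956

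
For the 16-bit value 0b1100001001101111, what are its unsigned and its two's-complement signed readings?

unsigned = 49775, signed = -15761

Unsigned: 1100001001101111 = 49775.
Signed: MSB=1 → 49775 − 65536 = -15761.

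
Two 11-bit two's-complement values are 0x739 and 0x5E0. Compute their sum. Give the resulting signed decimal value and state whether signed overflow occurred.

-743; no overflow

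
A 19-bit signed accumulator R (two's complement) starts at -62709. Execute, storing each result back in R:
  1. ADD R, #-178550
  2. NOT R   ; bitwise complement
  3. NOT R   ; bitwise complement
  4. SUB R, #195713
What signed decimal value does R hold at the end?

87316

Start: R = -62709 = 1110000101100001011.
R = -62709 + (-178550) = -241259 = 1000101000110010101
R = NOT 1000101000110010101 = 0111010111001101010 = 241258
R = NOT 0111010111001101010 = 1000101000110010101 = -241259
R = -241259 − 195713 = -436972; wraps to 87316 = 0010101010100010100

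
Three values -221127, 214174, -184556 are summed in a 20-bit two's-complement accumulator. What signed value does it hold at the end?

-191509

-221127 + 214174 = -6953 (11111110010011010111)
-6953 + (-184556) = -191509 (11010001001111101011)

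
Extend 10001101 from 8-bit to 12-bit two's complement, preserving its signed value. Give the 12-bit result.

MSB of 10001101 is 1; replicate it into the new high bits.
1111|10001101 → 111110001101 (still -115).

111110001101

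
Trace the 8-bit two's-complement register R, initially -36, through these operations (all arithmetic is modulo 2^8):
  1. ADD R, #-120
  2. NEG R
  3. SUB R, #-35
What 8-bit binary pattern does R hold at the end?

10111111

Start: R = -36 = 11011100.
R = -36 + (-120) = -156; wraps to 100 = 01100100
R = −(100) = -100 = 10011100
R = -100 − (-35) = -65 = 10111111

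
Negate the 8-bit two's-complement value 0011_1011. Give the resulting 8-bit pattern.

Invert: 11000100. Add 1: 11000101.
Check: 00111011 = 59, 11000101 = -59.

11000101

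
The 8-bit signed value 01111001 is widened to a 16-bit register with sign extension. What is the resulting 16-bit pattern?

MSB of 01111001 is 0; replicate it into the new high bits.
00000000|01111001 → 0000000001111001 (still 121).

0000000001111001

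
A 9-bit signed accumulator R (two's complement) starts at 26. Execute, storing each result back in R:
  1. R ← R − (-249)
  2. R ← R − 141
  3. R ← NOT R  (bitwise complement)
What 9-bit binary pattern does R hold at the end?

101111001

Start: R = 26 = 000011010.
R = 26 − (-249) = 275; wraps to -237 = 100010011
R = -237 − 141 = -378; wraps to 134 = 010000110
R = NOT 010000110 = 101111001 = -135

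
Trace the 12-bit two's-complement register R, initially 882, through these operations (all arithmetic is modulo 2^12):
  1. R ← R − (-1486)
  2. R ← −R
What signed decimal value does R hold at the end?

1728

Start: R = 882 = 001101110010.
R = 882 − (-1486) = 2368; wraps to -1728 = 100101000000
R = −(-1728) = 1728 = 011011000000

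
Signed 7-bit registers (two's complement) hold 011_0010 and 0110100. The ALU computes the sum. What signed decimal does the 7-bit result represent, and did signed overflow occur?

011_0010 → 0110010 = 50 (signed)
0110100 = 52 (signed)
  0110010
+ 0110100
= 1100110
Result 1100110: MSB = 1 → 102 − 128 = -26.
Both addends are non-negative but the stored result is negative: signed overflow. The true value 50 + 52 = 102 lies outside [-64, 63].

-26; overflow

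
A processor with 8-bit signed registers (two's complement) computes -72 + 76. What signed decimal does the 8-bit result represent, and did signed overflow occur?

4; no overflow

-72 → 10111000
76 → 01001100
  10111000
+ 01001100
= 00000100  (discard carry-out 1)
Result 00000100: MSB = 0 → value 4.
Addends have opposite signs, so signed overflow cannot occur.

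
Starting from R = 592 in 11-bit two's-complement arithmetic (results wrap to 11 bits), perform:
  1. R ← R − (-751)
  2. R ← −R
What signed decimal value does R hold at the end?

705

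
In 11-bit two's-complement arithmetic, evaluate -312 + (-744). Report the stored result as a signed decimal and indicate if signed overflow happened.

992; overflow

-312 → 11011001000
-744 → 10100011000
  11011001000
+ 10100011000
= 01111100000  (discard carry-out 1)
Result 01111100000: MSB = 0 → value 992.
Both addends are negative but the stored result is non-negative: signed overflow. The true value -312 + (-744) = -1056 lies outside [-1024, 1023].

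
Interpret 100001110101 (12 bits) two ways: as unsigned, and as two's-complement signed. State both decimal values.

Unsigned: 100001110101 = 2165.
Signed: MSB=1 → 2165 − 4096 = -1931.

unsigned = 2165, signed = -1931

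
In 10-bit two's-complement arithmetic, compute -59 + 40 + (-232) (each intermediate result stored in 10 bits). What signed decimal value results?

-59 + 40 = -19 (1111101101)
-19 + (-232) = -251 (1100000101)

-251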